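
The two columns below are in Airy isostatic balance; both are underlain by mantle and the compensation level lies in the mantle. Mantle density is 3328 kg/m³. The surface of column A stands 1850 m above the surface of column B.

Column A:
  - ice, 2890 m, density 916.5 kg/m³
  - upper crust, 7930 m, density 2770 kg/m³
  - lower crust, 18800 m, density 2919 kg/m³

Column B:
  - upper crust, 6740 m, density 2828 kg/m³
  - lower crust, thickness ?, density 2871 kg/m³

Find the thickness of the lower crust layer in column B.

Take the compensation level at the base of the deeper column (depth z_c below the surface of column A) and equate Σ ρ_i t_i down to z_c; mantle fills any gap and the z_c terms cancel.
Column A: 2890×916.5 + 7930×2770 + 18800×2919 + (z_c − 29620)×3328
Column B: 1850×0 + 6740×2828 + x×2871 + (z_c − 1850 − 6740 − x)×3328
The z_c×3328 term appears on both sides and cancels. Collect the known terms of each column as K = Σ(ρt)_known − 3328 × (depth of known layers): K_A = 79491985 − 3328×29620 = −19083375; K_B = 19060720 − 3328×(1850 + 6740) = −9526800.
Balance: K_A = K_B − x×(3328 − 2871), so x = (K_B − K_A)/(3328 − 2871) = 9556580/457 = 20900 m.

20900 m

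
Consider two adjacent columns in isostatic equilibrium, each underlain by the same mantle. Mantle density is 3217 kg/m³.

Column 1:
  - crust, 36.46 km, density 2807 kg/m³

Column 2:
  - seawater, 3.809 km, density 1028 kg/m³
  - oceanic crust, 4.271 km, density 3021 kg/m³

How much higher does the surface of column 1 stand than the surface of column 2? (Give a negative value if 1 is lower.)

For any compensation level in the mantle, the mantle terms cancel and isostasy reduces to e = (Σt_1 − Σt_2) − (Σ(ρt)_1 − Σ(ρt)_2) / ρ_m.
Σt_1 = 36.46 km; Σt_2 = 8.08 km; Σ(ρt)_1 = 102343.22; Σ(ρt)_2 = 16818.343 (in km·kg/m³).
e = (36.46 − 8.08) − (102343.22 − 16818.343) / 3217 = 1.79 km.

1.79 km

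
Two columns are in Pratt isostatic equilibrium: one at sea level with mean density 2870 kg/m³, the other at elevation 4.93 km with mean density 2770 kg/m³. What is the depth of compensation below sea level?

137 km

ρ_ref D = ρ (D + h) → D (ρ_ref − ρ) = ρ h.
D = ρ h/(ρ_ref − ρ) = 2770 × 4.93 km/(2870 − 2770) = 137 km.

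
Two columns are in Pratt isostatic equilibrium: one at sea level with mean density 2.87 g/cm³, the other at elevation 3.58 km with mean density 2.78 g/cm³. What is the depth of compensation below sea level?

111 km

ρ_ref D = ρ (D + h) → D (ρ_ref − ρ) = ρ h.
D = ρ h/(ρ_ref − ρ) = 2.78 × 3.58 km/(2.87 − 2.78) = 111 km.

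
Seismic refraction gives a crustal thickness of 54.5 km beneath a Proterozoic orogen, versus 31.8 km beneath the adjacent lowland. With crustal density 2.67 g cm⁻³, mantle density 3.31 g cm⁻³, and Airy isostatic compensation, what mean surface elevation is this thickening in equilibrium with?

4.39 km

Excess crust Δ = 54.5 km − 31.8 km = 22.7 km, split between elevation h and root r with h + r = Δ.
Airy balance ρ_c h = (ρ_m − ρ_c) r gives r = h ρ_c/(ρ_m − ρ_c), so h (1 + ρ_c/(ρ_m − ρ_c)) = Δ, i.e. h = Δ (ρ_m − ρ_c)/ρ_m.
h = 22.7 km × 0.64/3.31 = 4.39 km.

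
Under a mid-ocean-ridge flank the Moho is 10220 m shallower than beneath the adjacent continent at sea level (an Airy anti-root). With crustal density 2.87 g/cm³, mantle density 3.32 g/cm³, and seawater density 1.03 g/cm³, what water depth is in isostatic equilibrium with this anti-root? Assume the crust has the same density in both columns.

2500 m

Replacing a thickness d of crust by seawater at the top must be balanced by replacing crust with mantle at the base: d (ρ_c − ρ_w) = a (ρ_m − ρ_c).
d = a (ρ_m − ρ_c)/(ρ_c − ρ_w) = 10220 m × 0.45/1.84 = 2500 m.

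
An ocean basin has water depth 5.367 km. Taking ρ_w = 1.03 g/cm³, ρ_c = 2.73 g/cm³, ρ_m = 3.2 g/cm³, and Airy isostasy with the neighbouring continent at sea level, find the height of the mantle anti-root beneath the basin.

19.4 km

Balancing pressure at the compensation depth: replacing crust with seawater at the top is compensated by replacing crust with mantle at the base: d (ρ_c − ρ_w) = a (ρ_m − ρ_c).
a = d (ρ_c − ρ_w)/(ρ_m − ρ_c) = 5.367 km × 1.7/0.47 = 19.4 km.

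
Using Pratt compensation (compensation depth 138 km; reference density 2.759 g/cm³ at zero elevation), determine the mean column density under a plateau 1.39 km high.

Pratt balance: ρ_ref D = ρ (D + h).
ρ = ρ_ref D/(D + h) = 2.759 × 138 km/(138 km + 1.39 km) = 2.73 g/cm³.

2.73 g/cm³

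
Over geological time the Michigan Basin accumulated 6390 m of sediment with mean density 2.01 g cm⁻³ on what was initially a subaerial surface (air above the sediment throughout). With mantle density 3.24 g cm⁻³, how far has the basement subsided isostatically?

3960 m

Subaerial load: s = t ρ_sed / ρ_m = 6390 m × 2.01/3.24 = 3960 m.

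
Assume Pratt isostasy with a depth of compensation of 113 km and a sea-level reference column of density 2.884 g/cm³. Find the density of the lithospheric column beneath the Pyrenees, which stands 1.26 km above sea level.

Pratt balance: ρ_ref D = ρ (D + h).
ρ = ρ_ref D/(D + h) = 2.884 × 113 km/(113 km + 1.26 km) = 2.85 g/cm³.

2.85 g/cm³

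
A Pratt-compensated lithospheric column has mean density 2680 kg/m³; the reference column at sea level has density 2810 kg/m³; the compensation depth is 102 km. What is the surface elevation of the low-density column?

ρ_ref D = ρ (D + h) → h = D (ρ_ref − ρ)/ρ.
h = 102 km × (2810 − 2680)/2680 = 4.95 km.

4.95 km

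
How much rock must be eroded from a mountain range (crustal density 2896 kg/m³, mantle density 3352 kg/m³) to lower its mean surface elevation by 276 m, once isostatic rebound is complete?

Net drop Δ = e − u = e − e ρ_c/ρ_m = e (ρ_m − ρ_c)/ρ_m.
e = Δ ρ_m/(ρ_m − ρ_c) = 276 m × 3352/456 = 2030 m.

2030 m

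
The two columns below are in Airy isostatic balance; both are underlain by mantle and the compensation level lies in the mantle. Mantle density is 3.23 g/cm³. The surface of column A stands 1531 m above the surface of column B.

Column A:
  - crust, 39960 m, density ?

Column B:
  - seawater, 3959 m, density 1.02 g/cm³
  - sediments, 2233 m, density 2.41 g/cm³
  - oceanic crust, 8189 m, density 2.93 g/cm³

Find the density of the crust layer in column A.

Take the compensation level at the base of the deeper column (depth z_c below the surface of column A) and equate Σ ρ_i t_i down to z_c; mantle fills any gap and the z_c terms cancel.
Column A: 39960×ρ + (z_c − 39960)×3.23
Column B: 1531×0 + 3959×1.02 + 2233×2.41 + 8189×2.93 + (z_c − 1531 − 14381)×3.23
The z_c×3.23 term appears on both sides and cancels. Collect the known terms of each column as K = Σ(ρt)_known − 3.23 × (depth of known layers): K_A = 0 − 3.23×39960 = −129070.8; K_B = 33413.48 − 3.23×(1531 + 14381) = −17982.28.
Balance: K_A + 39960×ρ = K_B, so ρ = (K_B − K_A)/39960 = 111089/39960 = 2.78 g/cm³.

2.78 g/cm³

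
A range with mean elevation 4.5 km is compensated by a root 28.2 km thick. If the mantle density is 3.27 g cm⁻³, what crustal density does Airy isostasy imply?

2.82 g cm⁻³

ρ_c h = (ρ_m − ρ_c) r → ρ_c (h + r) = ρ_m r → ρ_c = ρ_m r / (h + r).
ρ_c = 3.27 × 28.2 km / (4.5 km + 28.2 km) = 2.82 g cm⁻³.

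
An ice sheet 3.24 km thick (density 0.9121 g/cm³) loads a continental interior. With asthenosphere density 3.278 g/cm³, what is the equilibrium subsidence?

Equating mass per unit area of the two columns: the ice load ρ_ice t is balanced by mantle displaced below, ρ_m s.
s = t ρ_ice / ρ_m = 3.24 km × 0.9121/3.278 = 0.902 km.

0.902 km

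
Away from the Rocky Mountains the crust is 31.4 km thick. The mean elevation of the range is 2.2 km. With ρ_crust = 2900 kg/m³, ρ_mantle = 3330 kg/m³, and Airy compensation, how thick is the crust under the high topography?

48.4 km

Root depth r = h ρ_c / (ρ_m − ρ_c) = 2.2 km × 2900 / 430 = 14.84 km.
Total thickness = T + h + r = 31.4 km + 2.2 km + 14.84 km = 48.4 km.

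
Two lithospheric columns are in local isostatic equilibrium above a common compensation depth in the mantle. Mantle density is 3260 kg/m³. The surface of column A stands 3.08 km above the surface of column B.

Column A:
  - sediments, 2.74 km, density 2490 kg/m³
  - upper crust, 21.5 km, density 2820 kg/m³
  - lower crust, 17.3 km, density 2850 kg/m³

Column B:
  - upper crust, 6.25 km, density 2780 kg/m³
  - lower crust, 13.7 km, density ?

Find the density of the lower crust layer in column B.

Take the compensation level at the base of the deeper column (depth z_c below the surface of column A) and equate Σ ρ_i t_i down to z_c; mantle fills any gap and the z_c terms cancel.
Column A: 2.74×2490 + 21.5×2820 + 17.3×2850 + (z_c − 41.54)×3260
Column B: 3.08×0 + 6.25×2780 + 13.7×ρ + (z_c − 3.08 − 19.95)×3260
The z_c×3260 term appears on both sides and cancels. Collect the known terms of each column as K = Σ(ρt)_known − 3260 × (depth of known layers): K_A = 116757.6 − 3260×41.54 = −18662.8; K_B = 17375 − 3260×(3.08 + 19.95) = −57702.8.
Balance: K_A = K_B + 13.7×ρ, so ρ = (K_A − K_B)/13.7 = 39040/13.7 = 2850 kg/m³.

2850 kg/m³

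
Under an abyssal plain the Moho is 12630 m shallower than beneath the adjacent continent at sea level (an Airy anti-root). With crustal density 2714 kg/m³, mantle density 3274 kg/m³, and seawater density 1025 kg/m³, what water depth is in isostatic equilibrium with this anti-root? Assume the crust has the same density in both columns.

4190 m

Replacing a thickness d of crust by seawater at the top must be balanced by replacing crust with mantle at the base: d (ρ_c − ρ_w) = a (ρ_m − ρ_c).
d = a (ρ_m − ρ_c)/(ρ_c − ρ_w) = 12630 m × 560/1689 = 4190 m.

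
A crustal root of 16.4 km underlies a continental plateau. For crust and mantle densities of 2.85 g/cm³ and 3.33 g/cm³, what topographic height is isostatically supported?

2.76 km

For local isostatic compensation: ρ_c h = (ρ_m − ρ_c) r.
h = r (ρ_m − ρ_c) / ρ_c = 16.4 km × (3.33 − 2.85) / 2.85 = 2.76 km.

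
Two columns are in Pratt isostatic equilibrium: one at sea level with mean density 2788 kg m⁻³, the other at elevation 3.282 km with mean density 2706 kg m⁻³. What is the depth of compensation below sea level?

ρ_ref D = ρ (D + h) → D (ρ_ref − ρ) = ρ h.
D = ρ h/(ρ_ref − ρ) = 2706 × 3.282 km/(2788 − 2706) = 108 km.

108 km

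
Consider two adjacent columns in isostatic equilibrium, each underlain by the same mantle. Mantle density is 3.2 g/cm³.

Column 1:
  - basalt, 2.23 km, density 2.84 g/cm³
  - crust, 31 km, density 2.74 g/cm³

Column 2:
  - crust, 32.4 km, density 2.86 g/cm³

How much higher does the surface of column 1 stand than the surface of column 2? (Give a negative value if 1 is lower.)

1.26 km

For any compensation level in the mantle, the mantle terms cancel and isostasy reduces to e = (Σt_1 − Σt_2) − (Σ(ρt)_1 − Σ(ρt)_2) / ρ_m.
Σt_1 = 33.23 km; Σt_2 = 32.4 km; Σ(ρt)_1 = 91.2732; Σ(ρt)_2 = 92.664 (in km·g/cm³).
e = (33.23 − 32.4) − (91.2732 − 92.664) / 3.2 = 1.26 km.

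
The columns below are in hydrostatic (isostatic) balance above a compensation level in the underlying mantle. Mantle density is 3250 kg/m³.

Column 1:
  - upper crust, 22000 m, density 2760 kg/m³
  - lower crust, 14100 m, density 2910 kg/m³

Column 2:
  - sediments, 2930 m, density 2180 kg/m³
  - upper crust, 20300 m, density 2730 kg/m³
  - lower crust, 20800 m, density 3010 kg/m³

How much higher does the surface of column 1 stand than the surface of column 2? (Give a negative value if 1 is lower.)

For any compensation level in the mantle, the mantle terms cancel and isostasy reduces to e = (Σt_1 − Σt_2) − (Σ(ρt)_1 − Σ(ρt)_2) / ρ_m.
Σt_1 = 36100 m; Σt_2 = 44030 m; Σ(ρt)_1 = 101751000; Σ(ρt)_2 = 124414400 (in m·kg/m³).
e = (36100 − 44030) − (101751000 − 124414400) / 3250 = −957 m.

−957 m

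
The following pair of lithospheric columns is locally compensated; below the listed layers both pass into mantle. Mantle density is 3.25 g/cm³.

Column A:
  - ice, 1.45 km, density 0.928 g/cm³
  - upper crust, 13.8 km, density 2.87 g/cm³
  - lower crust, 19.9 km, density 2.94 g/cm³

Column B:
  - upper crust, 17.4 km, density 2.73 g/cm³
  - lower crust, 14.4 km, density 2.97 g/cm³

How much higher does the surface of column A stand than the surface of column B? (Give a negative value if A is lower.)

0.523 km

For any compensation level in the mantle, the mantle terms cancel and isostasy reduces to e = (Σt_A − Σt_B) − (Σ(ρt)_A − Σ(ρt)_B) / ρ_m.
Σt_A = 35.15 km; Σt_B = 31.8 km; Σ(ρt)_A = 99.4576; Σ(ρt)_B = 90.27 (in km·g/cm³).
e = (35.15 − 31.8) − (99.4576 − 90.27) / 3.25 = 0.523 km.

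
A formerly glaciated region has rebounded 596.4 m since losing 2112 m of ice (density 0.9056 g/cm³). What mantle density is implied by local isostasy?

ρ_m = ρ_ice t / u = 0.9056 × 2112 m/596.4 m = 3.21 g/cm³.

3.21 g/cm³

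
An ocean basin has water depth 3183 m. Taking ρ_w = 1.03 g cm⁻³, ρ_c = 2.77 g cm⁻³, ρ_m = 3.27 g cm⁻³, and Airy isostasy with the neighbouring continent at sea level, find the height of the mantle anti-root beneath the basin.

In Airy isostatic equilibrium: replacing crust with seawater at the top is compensated by replacing crust with mantle at the base: d (ρ_c − ρ_w) = a (ρ_m − ρ_c).
a = d (ρ_c − ρ_w)/(ρ_m − ρ_c) = 3183 m × 1.74/0.5 = 11100 m.

11100 m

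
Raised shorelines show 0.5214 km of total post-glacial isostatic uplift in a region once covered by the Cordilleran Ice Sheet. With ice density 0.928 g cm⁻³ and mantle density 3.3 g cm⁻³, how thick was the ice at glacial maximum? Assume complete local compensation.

u = t ρ_ice/ρ_m → t = u ρ_m/ρ_ice = 0.5214 km × 3.3/0.928 = 1.85 km.

1.85 km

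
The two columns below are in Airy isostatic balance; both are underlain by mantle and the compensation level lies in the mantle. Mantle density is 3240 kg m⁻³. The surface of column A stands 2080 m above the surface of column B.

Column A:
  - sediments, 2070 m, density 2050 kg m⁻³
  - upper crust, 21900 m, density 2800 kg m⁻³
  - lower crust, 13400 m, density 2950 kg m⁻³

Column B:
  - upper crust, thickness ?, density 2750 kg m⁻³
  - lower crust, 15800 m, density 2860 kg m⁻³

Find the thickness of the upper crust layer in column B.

Take the compensation level at the base of the deeper column (depth z_c below the surface of column A) and equate Σ ρ_i t_i down to z_c; mantle fills any gap and the z_c terms cancel.
Column A: 2070×2050 + 21900×2800 + 13400×2950 + (z_c − 37370)×3240
Column B: 2080×0 + x×2750 + 15800×2860 + (z_c − 2080 − 15800 − x)×3240
The z_c×3240 term appears on both sides and cancels. Collect the known terms of each column as K = Σ(ρt)_known − 3240 × (depth of known layers): K_A = 105093500 − 3240×37370 = −15985300; K_B = 45188000 − 3240×(2080 + 15800) = −12743200.
Balance: K_A = K_B − x×(3240 − 2750), so x = (K_B − K_A)/(3240 − 2750) = 3242100/490 = 6620 m.

6620 m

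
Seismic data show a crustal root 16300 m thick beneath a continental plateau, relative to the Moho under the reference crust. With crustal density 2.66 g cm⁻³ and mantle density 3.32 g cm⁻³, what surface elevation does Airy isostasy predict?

4040 m

Balancing pressure at the compensation depth: ρ_c h = (ρ_m − ρ_c) r.
h = r (ρ_m − ρ_c) / ρ_c = 16300 m × (3.32 − 2.66) / 2.66 = 4040 m.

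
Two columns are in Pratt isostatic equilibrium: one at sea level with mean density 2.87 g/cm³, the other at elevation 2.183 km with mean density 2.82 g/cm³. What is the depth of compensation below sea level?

ρ_ref D = ρ (D + h) → D (ρ_ref − ρ) = ρ h.
D = ρ h/(ρ_ref − ρ) = 2.82 × 2.183 km/(2.87 − 2.82) = 123 km.

123 km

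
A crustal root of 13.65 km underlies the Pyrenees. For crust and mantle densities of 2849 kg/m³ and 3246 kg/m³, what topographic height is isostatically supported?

By Archimedes' principle applied to the lithosphere: ρ_c h = (ρ_m − ρ_c) r.
h = r (ρ_m − ρ_c) / ρ_c = 13.65 km × (3246 − 2849) / 2849 = 1.9 km.

1.9 km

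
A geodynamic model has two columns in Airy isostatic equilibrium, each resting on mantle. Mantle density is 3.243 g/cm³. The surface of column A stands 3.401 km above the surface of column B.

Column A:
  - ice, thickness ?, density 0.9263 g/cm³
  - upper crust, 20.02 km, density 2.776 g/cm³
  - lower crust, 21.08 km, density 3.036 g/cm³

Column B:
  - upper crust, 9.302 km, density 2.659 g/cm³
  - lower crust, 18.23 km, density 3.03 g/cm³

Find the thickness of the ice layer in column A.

Take the compensation level at the base of the deeper column (depth z_c below the surface of column A) and equate Σ ρ_i t_i down to z_c; mantle fills any gap and the z_c terms cancel.
Column A: x×0.9263 + 20.02×2.776 + 21.08×3.036 + (z_c − 41.1 − x)×3.243
Column B: 3.401×0 + 9.302×2.659 + 18.23×3.03 + (z_c − 3.401 − 27.532)×3.243
The z_c×3.243 term appears on both sides and cancels. Collect the known terms of each column as K = Σ(ρt)_known − 3.243 × (depth of known layers): K_A = 119.5744 − 3.243×41.1 = −13.7129; K_B = 79.970918 − 3.243×(3.401 + 27.532) = −20.344801.
Balance: K_A − x×(3.243 − 0.9263) = K_B, so x = (K_A − K_B)/(3.243 − 0.9263) = 6.6319/2.3167 = 2.86 km.

2.86 km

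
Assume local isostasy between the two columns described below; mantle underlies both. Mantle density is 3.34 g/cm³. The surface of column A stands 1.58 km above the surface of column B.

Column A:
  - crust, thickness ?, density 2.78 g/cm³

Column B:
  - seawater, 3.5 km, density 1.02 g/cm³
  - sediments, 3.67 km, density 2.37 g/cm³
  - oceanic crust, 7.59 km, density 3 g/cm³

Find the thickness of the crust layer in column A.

Take the compensation level at the base of the deeper column (depth z_c below the surface of column A) and equate Σ ρ_i t_i down to z_c; mantle fills any gap and the z_c terms cancel.
Column A: x×2.78 + (z_c − 0 − x)×3.34
Column B: 1.58×0 + 3.5×1.02 + 3.67×2.37 + 7.59×3 + (z_c − 1.58 − 14.76)×3.34
The z_c×3.34 term appears on both sides and cancels. Collect the known terms of each column as K = Σ(ρt)_known − 3.34 × (depth of known layers): K_A = 0 − 3.34×0 = 0; K_B = 35.0379 − 3.34×(1.58 + 14.76) = −19.5377.
Balance: K_A − x×(3.34 − 2.78) = K_B, so x = (K_A − K_B)/(3.34 − 2.78) = 19.5377/0.56 = 34.9 km.

34.9 km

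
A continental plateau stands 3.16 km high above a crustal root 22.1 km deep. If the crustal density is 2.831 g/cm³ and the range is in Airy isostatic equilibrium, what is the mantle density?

3.24 g/cm³

Airy balance: ρ_c h = (ρ_m − ρ_c) r → ρ_m = ρ_c (1 + h/r).
ρ_m = 2.831 × (1 + 3.16 km/22.1 km) = 3.24 g/cm³.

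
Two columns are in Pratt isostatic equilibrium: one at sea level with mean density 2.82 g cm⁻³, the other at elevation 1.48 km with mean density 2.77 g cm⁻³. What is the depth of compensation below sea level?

ρ_ref D = ρ (D + h) → D (ρ_ref − ρ) = ρ h.
D = ρ h/(ρ_ref − ρ) = 2.77 × 1.48 km/(2.82 − 2.77) = 82 km.

82 km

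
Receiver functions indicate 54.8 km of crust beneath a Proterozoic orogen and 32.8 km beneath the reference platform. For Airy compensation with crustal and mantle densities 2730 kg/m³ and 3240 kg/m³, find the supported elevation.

Excess crust Δ = 54.8 km − 32.8 km = 22 km, split between elevation h and root r with h + r = Δ.
Airy balance ρ_c h = (ρ_m − ρ_c) r gives r = h ρ_c/(ρ_m − ρ_c), so h (1 + ρ_c/(ρ_m − ρ_c)) = Δ, i.e. h = Δ (ρ_m − ρ_c)/ρ_m.
h = 22 km × 510/3240 = 3.46 km.

3.46 km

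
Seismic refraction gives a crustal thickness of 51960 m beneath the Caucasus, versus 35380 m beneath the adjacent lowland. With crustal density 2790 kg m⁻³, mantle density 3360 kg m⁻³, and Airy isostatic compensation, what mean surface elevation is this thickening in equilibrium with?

Excess crust Δ = 51960 m − 35380 m = 16580 m, split between elevation h and root r with h + r = Δ.
Airy balance ρ_c h = (ρ_m − ρ_c) r gives r = h ρ_c/(ρ_m − ρ_c), so h (1 + ρ_c/(ρ_m − ρ_c)) = Δ, i.e. h = Δ (ρ_m − ρ_c)/ρ_m.
h = 16580 m × 570/3360 = 2810 m.

2810 m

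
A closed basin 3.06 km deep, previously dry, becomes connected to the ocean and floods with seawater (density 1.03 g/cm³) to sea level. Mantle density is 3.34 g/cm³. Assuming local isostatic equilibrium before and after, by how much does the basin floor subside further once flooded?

1.36 km

After flooding the water column is d + s deep. Its weight must equal the weight of mantle displaced by the extra subsidence s: (d + s) ρ_w = s ρ_m.
s = d ρ_w / (ρ_m − ρ_w) = 3.06 km × 1.03/(3.34 − 1.03) = 1.36 km.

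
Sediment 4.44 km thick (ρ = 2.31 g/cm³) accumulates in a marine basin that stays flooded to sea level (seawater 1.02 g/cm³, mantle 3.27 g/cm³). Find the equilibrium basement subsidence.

2.55 km

Submarine loading: the sediment displaces seawater, and the subsidence is in turn flooded, so s (ρ_m − ρ_w) = t (ρ_sed − ρ_w).
s = 4.44 km × (2.31 − 1.02) / (3.27 − 1.02) = 2.55 km.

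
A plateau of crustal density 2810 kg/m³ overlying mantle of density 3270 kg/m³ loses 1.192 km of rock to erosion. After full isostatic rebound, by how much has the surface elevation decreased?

0.168 km

Rebound u = e ρ_c/ρ_m = 1.192 km × 2810/3270 = 1.024 km.
Net surface drop = e − u = 1.192 km − 1.024 km = e (ρ_m − ρ_c)/ρ_m = 0.168 km.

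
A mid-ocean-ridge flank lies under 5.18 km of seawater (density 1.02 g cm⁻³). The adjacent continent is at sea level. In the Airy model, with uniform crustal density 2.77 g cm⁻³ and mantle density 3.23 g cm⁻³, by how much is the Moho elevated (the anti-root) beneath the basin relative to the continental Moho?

Isostatic balance requires: replacing crust with seawater at the top is compensated by replacing crust with mantle at the base: d (ρ_c − ρ_w) = a (ρ_m − ρ_c).
a = d (ρ_c − ρ_w)/(ρ_m − ρ_c) = 5.18 km × 1.75/0.46 = 19.7 km.

19.7 km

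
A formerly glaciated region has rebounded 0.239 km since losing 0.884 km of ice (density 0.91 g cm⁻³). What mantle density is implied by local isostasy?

ρ_m = ρ_ice t / u = 0.91 × 0.884 km/0.239 km = 3.37 g cm⁻³.

3.37 g cm⁻³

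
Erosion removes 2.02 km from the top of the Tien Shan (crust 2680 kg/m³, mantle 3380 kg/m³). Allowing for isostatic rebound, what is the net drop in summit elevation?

0.418 km

Rebound u = e ρ_c/ρ_m = 2.02 km × 2680/3380 = 1.602 km.
Net surface drop = e − u = 2.02 km − 1.602 km = e (ρ_m − ρ_c)/ρ_m = 0.418 km.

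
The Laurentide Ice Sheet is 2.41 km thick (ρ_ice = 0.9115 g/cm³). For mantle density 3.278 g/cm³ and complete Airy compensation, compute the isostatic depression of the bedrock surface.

Isostatic balance requires: the ice load ρ_ice t is balanced by mantle displaced below, ρ_m s.
s = t ρ_ice / ρ_m = 2.41 km × 0.9115/3.278 = 0.67 km.

0.67 km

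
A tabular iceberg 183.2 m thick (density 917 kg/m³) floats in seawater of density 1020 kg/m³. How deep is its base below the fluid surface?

165 m

Draft d = t ρ_obj/ρ_fluid = 183.2 m × 917/1020 = 165 m.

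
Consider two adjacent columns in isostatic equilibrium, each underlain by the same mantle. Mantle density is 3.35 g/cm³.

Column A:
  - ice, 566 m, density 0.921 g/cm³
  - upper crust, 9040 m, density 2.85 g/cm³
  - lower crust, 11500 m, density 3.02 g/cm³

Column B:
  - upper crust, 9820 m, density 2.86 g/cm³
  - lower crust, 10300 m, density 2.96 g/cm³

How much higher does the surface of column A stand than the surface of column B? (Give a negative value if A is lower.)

For any compensation level in the mantle, the mantle terms cancel and isostasy reduces to e = (Σt_A − Σt_B) − (Σ(ρt)_A − Σ(ρt)_B) / ρ_m.
Σt_A = 21106 m; Σt_B = 20120 m; Σ(ρt)_A = 61015.286; Σ(ρt)_B = 58573.2 (in m·g/cm³).
e = (21106 − 20120) − (61015.286 − 58573.2) / 3.35 = 257 m.

257 m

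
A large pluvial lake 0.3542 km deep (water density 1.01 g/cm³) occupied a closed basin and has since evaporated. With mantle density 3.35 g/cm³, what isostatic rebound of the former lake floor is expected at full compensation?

u = d ρ_w/ρ_m = 0.3542 km × 1.01/3.35 = 0.107 km.

0.107 km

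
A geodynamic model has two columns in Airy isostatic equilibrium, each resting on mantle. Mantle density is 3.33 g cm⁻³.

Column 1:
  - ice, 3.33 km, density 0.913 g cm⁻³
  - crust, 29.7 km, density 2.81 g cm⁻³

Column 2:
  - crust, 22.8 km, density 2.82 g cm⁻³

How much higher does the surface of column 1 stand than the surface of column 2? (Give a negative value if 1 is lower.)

For any compensation level in the mantle, the mantle terms cancel and isostasy reduces to e = (Σt_1 − Σt_2) − (Σ(ρt)_1 − Σ(ρt)_2) / ρ_m.
Σt_1 = 33.03 km; Σt_2 = 22.8 km; Σ(ρt)_1 = 86.49729; Σ(ρt)_2 = 64.296 (in km·g cm⁻³).
e = (33.03 − 22.8) − (86.49729 − 64.296) / 3.33 = 3.56 km.

3.56 km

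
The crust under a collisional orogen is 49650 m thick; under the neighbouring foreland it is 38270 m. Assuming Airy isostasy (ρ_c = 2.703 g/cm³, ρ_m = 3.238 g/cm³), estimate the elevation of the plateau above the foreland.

Excess crust Δ = 49650 m − 38270 m = 11380 m, split between elevation h and root r with h + r = Δ.
Airy balance ρ_c h = (ρ_m − ρ_c) r gives r = h ρ_c/(ρ_m − ρ_c), so h (1 + ρ_c/(ρ_m − ρ_c)) = Δ, i.e. h = Δ (ρ_m − ρ_c)/ρ_m.
h = 11380 m × 0.535/3.238 = 1880 m.

1880 m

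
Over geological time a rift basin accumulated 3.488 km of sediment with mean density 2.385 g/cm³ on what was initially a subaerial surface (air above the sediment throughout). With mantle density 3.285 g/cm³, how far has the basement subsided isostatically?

2.53 km

Subaerial load: s = t ρ_sed / ρ_m = 3.488 km × 2.385/3.285 = 2.53 km.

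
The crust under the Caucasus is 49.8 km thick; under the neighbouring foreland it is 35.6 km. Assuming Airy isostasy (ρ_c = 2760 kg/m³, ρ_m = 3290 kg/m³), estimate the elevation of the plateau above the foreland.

Excess crust Δ = 49.8 km − 35.6 km = 14.2 km, split between elevation h and root r with h + r = Δ.
Airy balance ρ_c h = (ρ_m − ρ_c) r gives r = h ρ_c/(ρ_m − ρ_c), so h (1 + ρ_c/(ρ_m − ρ_c)) = Δ, i.e. h = Δ (ρ_m − ρ_c)/ρ_m.
h = 14.2 km × 530/3290 = 2.29 km.

2.29 km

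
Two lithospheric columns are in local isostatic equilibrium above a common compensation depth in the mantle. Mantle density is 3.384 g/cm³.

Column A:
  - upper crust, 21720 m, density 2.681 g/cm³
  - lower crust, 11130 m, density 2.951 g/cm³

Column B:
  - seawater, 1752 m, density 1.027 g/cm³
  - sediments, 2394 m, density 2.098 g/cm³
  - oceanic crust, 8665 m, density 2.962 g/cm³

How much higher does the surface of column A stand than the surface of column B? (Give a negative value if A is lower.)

2730 m

For any compensation level in the mantle, the mantle terms cancel and isostasy reduces to e = (Σt_A − Σt_B) − (Σ(ρt)_A − Σ(ρt)_B) / ρ_m.
Σt_A = 32850 m; Σt_B = 12811 m; Σ(ρt)_A = 91075.95; Σ(ρt)_B = 32487.646 (in m·g/cm³).
e = (32850 − 12811) − (91075.95 − 32487.646) / 3.384 = 2730 m.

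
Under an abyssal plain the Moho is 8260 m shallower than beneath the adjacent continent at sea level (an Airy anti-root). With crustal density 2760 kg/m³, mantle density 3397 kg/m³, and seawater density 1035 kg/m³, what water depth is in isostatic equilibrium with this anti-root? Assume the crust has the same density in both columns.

Replacing a thickness d of crust by seawater at the top must be balanced by replacing crust with mantle at the base: d (ρ_c − ρ_w) = a (ρ_m − ρ_c).
d = a (ρ_m − ρ_c)/(ρ_c − ρ_w) = 8260 m × 637/1725 = 3050 m.

3050 m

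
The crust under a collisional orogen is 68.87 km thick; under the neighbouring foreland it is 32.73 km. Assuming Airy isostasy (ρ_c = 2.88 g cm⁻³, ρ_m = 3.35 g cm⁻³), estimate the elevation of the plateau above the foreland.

Excess crust Δ = 68.87 km − 32.73 km = 36.14 km, split between elevation h and root r with h + r = Δ.
Airy balance ρ_c h = (ρ_m − ρ_c) r gives r = h ρ_c/(ρ_m − ρ_c), so h (1 + ρ_c/(ρ_m − ρ_c)) = Δ, i.e. h = Δ (ρ_m − ρ_c)/ρ_m.
h = 36.14 km × 0.47/3.35 = 5.07 km.

5.07 km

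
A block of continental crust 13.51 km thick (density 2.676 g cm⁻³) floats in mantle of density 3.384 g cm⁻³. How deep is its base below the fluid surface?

10.7 km

Draft d = t ρ_obj/ρ_fluid = 13.51 km × 2.676/3.384 = 10.7 km.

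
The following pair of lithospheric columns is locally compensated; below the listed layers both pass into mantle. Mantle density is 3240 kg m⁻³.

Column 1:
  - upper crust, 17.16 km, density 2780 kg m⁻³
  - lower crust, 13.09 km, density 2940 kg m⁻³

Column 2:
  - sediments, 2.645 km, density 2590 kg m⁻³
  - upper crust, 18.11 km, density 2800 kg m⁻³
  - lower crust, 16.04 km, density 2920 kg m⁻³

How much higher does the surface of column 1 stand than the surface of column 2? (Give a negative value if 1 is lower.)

For any compensation level in the mantle, the mantle terms cancel and isostasy reduces to e = (Σt_1 − Σt_2) − (Σ(ρt)_1 − Σ(ρt)_2) / ρ_m.
Σt_1 = 30.25 km; Σt_2 = 36.795 km; Σ(ρt)_1 = 86189.4; Σ(ρt)_2 = 104395.35 (in km·kg m⁻³).
e = (30.25 − 36.795) − (86189.4 − 104395.35) / 3240 = −0.926 km.

−0.926 km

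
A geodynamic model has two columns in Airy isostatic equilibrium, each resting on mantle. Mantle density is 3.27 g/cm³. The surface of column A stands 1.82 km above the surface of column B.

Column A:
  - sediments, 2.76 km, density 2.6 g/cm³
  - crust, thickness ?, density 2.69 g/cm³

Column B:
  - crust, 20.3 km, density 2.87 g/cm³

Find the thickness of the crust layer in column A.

21.1 km

Take the compensation level at the base of the deeper column (depth z_c below the surface of column A) and equate Σ ρ_i t_i down to z_c; mantle fills any gap and the z_c terms cancel.
Column A: 2.76×2.6 + x×2.69 + (z_c − 2.76 − x)×3.27
Column B: 1.82×0 + 20.3×2.87 + (z_c − 1.82 − 20.3)×3.27
The z_c×3.27 term appears on both sides and cancels. Collect the known terms of each column as K = Σ(ρt)_known − 3.27 × (depth of known layers): K_A = 7.176 − 3.27×2.76 = −1.8492; K_B = 58.261 − 3.27×(1.82 + 20.3) = −14.0714.
Balance: K_A − x×(3.27 − 2.69) = K_B, so x = (K_A − K_B)/(3.27 − 2.69) = 12.2222/0.58 = 21.1 km.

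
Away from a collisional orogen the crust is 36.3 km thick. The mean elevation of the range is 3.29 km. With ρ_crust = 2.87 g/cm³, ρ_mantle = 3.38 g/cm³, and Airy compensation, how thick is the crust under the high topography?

Root depth r = h ρ_c / (ρ_m − ρ_c) = 3.29 km × 2.87 / 0.51 = 18.51 km.
Total thickness = T + h + r = 36.3 km + 3.29 km + 18.51 km = 58.1 km.

58.1 km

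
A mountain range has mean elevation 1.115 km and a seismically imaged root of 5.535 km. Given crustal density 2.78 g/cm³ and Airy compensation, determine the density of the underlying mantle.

3.34 g/cm³

Airy balance: ρ_c h = (ρ_m − ρ_c) r → ρ_m = ρ_c (1 + h/r).
ρ_m = 2.78 × (1 + 1.115 km/5.535 km) = 3.34 g/cm³.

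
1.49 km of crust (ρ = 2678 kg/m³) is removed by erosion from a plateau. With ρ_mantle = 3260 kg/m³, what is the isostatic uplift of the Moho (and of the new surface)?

1.22 km

Unloading: uplift u = e ρ_c/ρ_m = 1.49 km × 2678/3260 = 1.22 km.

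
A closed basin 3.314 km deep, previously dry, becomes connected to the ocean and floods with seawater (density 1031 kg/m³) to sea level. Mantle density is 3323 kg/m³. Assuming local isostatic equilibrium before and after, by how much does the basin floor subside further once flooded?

After flooding the water column is d + s deep. Its weight must equal the weight of mantle displaced by the extra subsidence s: (d + s) ρ_w = s ρ_m.
s = d ρ_w / (ρ_m − ρ_w) = 3.314 km × 1031/(3323 − 1031) = 1.49 km.

1.49 km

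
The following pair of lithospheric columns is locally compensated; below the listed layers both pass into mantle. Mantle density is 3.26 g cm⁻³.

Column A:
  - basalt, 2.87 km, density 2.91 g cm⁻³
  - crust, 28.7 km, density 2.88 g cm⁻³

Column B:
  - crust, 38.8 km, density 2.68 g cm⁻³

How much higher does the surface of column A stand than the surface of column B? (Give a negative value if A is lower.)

−3.25 km

For any compensation level in the mantle, the mantle terms cancel and isostasy reduces to e = (Σt_A − Σt_B) − (Σ(ρt)_A − Σ(ρt)_B) / ρ_m.
Σt_A = 31.57 km; Σt_B = 38.8 km; Σ(ρt)_A = 91.0077; Σ(ρt)_B = 103.984 (in km·g cm⁻³).
e = (31.57 − 38.8) − (91.0077 − 103.984) / 3.26 = −3.25 km.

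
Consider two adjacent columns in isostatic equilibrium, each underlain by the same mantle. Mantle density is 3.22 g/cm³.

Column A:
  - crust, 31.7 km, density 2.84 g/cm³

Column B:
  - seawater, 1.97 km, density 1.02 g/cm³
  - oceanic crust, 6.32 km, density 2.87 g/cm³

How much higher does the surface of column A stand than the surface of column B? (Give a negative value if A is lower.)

1.71 km

For any compensation level in the mantle, the mantle terms cancel and isostasy reduces to e = (Σt_A − Σt_B) − (Σ(ρt)_A − Σ(ρt)_B) / ρ_m.
Σt_A = 31.7 km; Σt_B = 8.29 km; Σ(ρt)_A = 90.028; Σ(ρt)_B = 20.1478 (in km·g/cm³).
e = (31.7 − 8.29) − (90.028 − 20.1478) / 3.22 = 1.71 km.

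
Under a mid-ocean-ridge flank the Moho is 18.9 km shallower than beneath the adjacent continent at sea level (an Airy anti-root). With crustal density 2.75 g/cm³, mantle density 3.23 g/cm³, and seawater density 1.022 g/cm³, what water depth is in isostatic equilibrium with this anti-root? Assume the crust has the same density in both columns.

5.25 km

Replacing a thickness d of crust by seawater at the top must be balanced by replacing crust with mantle at the base: d (ρ_c − ρ_w) = a (ρ_m − ρ_c).
d = a (ρ_m − ρ_c)/(ρ_c − ρ_w) = 18.9 km × 0.48/1.728 = 5.25 km.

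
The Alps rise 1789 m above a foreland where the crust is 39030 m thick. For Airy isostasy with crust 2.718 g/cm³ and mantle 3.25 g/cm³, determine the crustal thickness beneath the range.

Root depth r = h ρ_c / (ρ_m − ρ_c) = 1789 m × 2.718 / 0.532 = 9140 m.
Total thickness = T + h + r = 39030 m + 1789 m + 9140 m = 50000 m.

50000 m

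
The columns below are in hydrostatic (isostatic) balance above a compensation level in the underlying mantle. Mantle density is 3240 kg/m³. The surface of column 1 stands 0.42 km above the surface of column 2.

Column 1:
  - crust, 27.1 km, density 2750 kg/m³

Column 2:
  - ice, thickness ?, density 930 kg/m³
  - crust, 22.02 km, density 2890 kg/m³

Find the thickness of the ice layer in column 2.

Take the compensation level at the base of the deeper column (depth z_c below the surface of column 1) and equate Σ ρ_i t_i down to z_c; mantle fills any gap and the z_c terms cancel.
Column 1: 27.1×2750 + (z_c − 27.1)×3240
Column 2: 0.42×0 + x×930 + 22.02×2890 + (z_c − 0.42 − 22.02 − x)×3240
The z_c×3240 term appears on both sides and cancels. Collect the known terms of each column as K = Σ(ρt)_known − 3240 × (depth of known layers): K_1 = 74525 − 3240×27.1 = −13279; K_2 = 63637.8 − 3240×(0.42 + 22.02) = −9067.8.
Balance: K_1 = K_2 − x×(3240 − 930), so x = (K_2 − K_1)/(3240 − 930) = 4211.2/2310 = 1.82 km.

1.82 km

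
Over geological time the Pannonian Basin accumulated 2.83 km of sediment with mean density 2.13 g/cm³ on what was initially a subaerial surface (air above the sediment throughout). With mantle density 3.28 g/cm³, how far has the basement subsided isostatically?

Subaerial load: s = t ρ_sed / ρ_m = 2.83 km × 2.13/3.28 = 1.84 km.

1.84 km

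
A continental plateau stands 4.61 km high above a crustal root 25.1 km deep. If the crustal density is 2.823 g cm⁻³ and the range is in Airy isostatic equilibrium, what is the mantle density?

Airy balance: ρ_c h = (ρ_m − ρ_c) r → ρ_m = ρ_c (1 + h/r).
ρ_m = 2.823 × (1 + 4.61 km/25.1 km) = 3.34 g cm⁻³.

3.34 g cm⁻³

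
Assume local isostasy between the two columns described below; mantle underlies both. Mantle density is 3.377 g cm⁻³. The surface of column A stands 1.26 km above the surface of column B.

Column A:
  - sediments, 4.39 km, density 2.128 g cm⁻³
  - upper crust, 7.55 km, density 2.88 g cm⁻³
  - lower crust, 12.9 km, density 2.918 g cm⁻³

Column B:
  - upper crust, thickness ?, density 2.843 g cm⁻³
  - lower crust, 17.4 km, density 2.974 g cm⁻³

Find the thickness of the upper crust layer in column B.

7.28 km

Take the compensation level at the base of the deeper column (depth z_c below the surface of column A) and equate Σ ρ_i t_i down to z_c; mantle fills any gap and the z_c terms cancel.
Column A: 4.39×2.128 + 7.55×2.88 + 12.9×2.918 + (z_c − 24.84)×3.377
Column B: 1.26×0 + x×2.843 + 17.4×2.974 + (z_c − 1.26 − 17.4 − x)×3.377
The z_c×3.377 term appears on both sides and cancels. Collect the known terms of each column as K = Σ(ρt)_known − 3.377 × (depth of known layers): K_A = 68.72812 − 3.377×24.84 = −15.15656; K_B = 51.7476 − 3.377×(1.26 + 17.4) = −11.26722.
Balance: K_A = K_B − x×(3.377 − 2.843), so x = (K_B − K_A)/(3.377 − 2.843) = 3.88934/0.534 = 7.28 km.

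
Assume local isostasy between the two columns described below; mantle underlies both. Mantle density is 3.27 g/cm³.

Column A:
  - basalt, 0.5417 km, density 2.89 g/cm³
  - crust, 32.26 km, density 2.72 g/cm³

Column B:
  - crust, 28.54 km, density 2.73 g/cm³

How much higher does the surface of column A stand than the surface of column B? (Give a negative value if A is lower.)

0.776 km

For any compensation level in the mantle, the mantle terms cancel and isostasy reduces to e = (Σt_A − Σt_B) − (Σ(ρt)_A − Σ(ρt)_B) / ρ_m.
Σt_A = 32.8017 km; Σt_B = 28.54 km; Σ(ρt)_A = 89.312713; Σ(ρt)_B = 77.9142 (in km·g/cm³).
e = (32.8017 − 28.54) − (89.312713 − 77.9142) / 3.27 = 0.776 km.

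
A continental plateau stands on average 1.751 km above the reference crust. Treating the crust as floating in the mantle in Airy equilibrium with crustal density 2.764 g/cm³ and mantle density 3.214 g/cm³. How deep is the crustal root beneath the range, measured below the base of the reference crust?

10.8 km

Equating mass per unit area of the two columns: the weight of the topography is balanced by the buoyancy of the root, ρ_c h = (ρ_m − ρ_c) r.
r = h · ρ_c / (ρ_m − ρ_c) = 1.751 km × 2.764 / (3.214 − 2.764) = 10.8 km.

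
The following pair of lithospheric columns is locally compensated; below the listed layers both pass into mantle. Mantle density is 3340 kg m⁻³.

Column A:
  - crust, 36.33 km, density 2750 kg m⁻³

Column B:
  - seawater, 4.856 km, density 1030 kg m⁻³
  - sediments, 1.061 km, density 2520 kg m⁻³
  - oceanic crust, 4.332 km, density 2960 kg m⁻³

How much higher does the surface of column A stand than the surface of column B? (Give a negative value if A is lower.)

For any compensation level in the mantle, the mantle terms cancel and isostasy reduces to e = (Σt_A − Σt_B) − (Σ(ρt)_A − Σ(ρt)_B) / ρ_m.
Σt_A = 36.33 km; Σt_B = 10.249 km; Σ(ρt)_A = 99907.5; Σ(ρt)_B = 20498.12 (in km·kg m⁻³).
e = (36.33 − 10.249) − (99907.5 − 20498.12) / 3340 = 2.31 km.

2.31 km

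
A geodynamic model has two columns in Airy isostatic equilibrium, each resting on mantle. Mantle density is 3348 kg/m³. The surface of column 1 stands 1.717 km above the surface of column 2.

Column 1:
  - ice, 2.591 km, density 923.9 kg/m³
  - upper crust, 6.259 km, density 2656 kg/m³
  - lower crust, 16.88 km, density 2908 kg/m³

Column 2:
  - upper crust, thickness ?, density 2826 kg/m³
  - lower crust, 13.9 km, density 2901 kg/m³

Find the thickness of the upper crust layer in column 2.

11.6 km

Take the compensation level at the base of the deeper column (depth z_c below the surface of column 1) and equate Σ ρ_i t_i down to z_c; mantle fills any gap and the z_c terms cancel.
Column 1: 2.591×923.9 + 6.259×2656 + 16.88×2908 + (z_c − 25.73)×3348
Column 2: 1.717×0 + x×2826 + 13.9×2901 + (z_c − 1.717 − 13.9 − x)×3348
The z_c×3348 term appears on both sides and cancels. Collect the known terms of each column as K = Σ(ρt)_known − 3348 × (depth of known layers): K_1 = 68104.7689 − 3348×25.73 = −18039.2711; K_2 = 40323.9 − 3348×(1.717 + 13.9) = −11961.816.
Balance: K_1 = K_2 − x×(3348 − 2826), so x = (K_2 − K_1)/(3348 − 2826) = 6077.46/522 = 11.6 km.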